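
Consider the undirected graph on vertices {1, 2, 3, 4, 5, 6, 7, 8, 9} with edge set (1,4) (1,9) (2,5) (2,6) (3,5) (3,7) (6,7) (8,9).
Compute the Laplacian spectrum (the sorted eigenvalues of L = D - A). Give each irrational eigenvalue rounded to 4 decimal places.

[0, 0, 0.5858, 1.3820, 1.3820, 2, 3.4142, 3.6180, 3.6180]

Each diagonal entry of L is the vertex degree and each off-diagonal entry is -1 where an edge is present, 0 otherwise; in the order [1, 2, 3, 4, 5, 6, 7, 8, 9] the diagonal is [2, 2, 2, 1, 2, 2, 2, 1, 2]. Since every row of L sums to 0, the all-ones vector is in the kernel and 0 is an eigenvalue. The 2 zero eigenvalues correspond to the 2 connected components. The largest eigenvalue, 3.6180, is at most the vertex count 9.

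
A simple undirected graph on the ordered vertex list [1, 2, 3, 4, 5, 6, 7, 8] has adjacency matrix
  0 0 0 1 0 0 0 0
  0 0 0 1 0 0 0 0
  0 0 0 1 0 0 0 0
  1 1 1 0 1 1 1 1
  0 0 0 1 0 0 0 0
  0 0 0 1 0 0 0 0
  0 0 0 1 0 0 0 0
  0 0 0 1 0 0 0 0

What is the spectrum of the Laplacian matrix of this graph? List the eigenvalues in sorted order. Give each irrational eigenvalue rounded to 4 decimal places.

Each diagonal entry of L is the vertex degree and each off-diagonal entry is -1 where an edge is present, 0 otherwise; in the order [1, 2, 3, 4, 5, 6, 7, 8] the diagonal is [1, 1, 1, 7, 1, 1, 1, 1]. Since every row of L sums to 0, the all-ones vector is in the kernel and 0 is an eigenvalue. The eigenvalues sum to 14, which equals trace(L) = 2|E|. By the matrix-tree theorem the graph has (1/8) * product of the nonzero eigenvalues = 1 spanning tree.

[0, 1, 1, 1, 1, 1, 1, 8]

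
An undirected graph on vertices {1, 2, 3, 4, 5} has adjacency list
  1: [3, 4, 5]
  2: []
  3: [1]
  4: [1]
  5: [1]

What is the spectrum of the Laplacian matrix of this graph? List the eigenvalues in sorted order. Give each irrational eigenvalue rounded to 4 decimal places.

Each diagonal entry of L is the vertex degree and each off-diagonal entry is -1 where an edge is present, 0 otherwise; in the order [1, 2, 3, 4, 5] the diagonal is [3, 0, 1, 1, 1]. Since every row of L sums to 0, the all-ones vector is in the kernel and 0 is an eigenvalue. The 2 zero eigenvalues correspond to the 2 connected components. The eigenvalues sum to 6, which equals trace(L) = 2|E|.

[0, 0, 1, 1, 4]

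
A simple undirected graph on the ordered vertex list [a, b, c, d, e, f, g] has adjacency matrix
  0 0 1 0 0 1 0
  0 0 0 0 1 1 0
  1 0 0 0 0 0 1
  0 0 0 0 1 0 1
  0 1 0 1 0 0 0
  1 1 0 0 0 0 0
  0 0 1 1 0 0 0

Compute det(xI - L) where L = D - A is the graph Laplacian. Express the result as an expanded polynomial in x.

x^7 - 14x^6 + 77x^5 - 210x^4 + 294x^3 - 196x^2 + 49x

Each diagonal entry of L is the vertex degree and each off-diagonal entry is -1 where an edge is present, 0 otherwise; in the order [a, b, c, d, e, f, g] the diagonal is [2, 2, 2, 2, 2, 2, 2]. Computing det(xI - L) by cofactor expansion (or equivalently via sum-over-permutations) gives x^7 - 14x^6 + 77x^5 - 210x^4 + 294x^3 - 196x^2 + 49x. Since p(0) = det(-L) = 0, x divides p(x). There is one zero in the spectrum, matching the 1 component. The largest eigenvalue, 3.8019, is at most the vertex count 7.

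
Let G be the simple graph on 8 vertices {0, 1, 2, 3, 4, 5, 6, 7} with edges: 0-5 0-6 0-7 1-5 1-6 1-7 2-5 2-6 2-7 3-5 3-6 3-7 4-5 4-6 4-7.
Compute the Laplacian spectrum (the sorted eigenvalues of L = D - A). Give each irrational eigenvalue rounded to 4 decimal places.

Reading degrees in the order [0, 1, 2, 3, 4, 5, 6, 7] gives [3, 3, 3, 3, 3, 5, 5, 5]; set D = diag(3, 3, 3, 3, 3, 5, 5, 5) and form L = D - A. L is symmetric positive semidefinite, so every eigenvalue is real and nonnegative. The single zero eigenvalue shows the graph is connected. The largest eigenvalue, 8, is at most the vertex count 8.

[0, 3, 3, 3, 3, 5, 5, 8]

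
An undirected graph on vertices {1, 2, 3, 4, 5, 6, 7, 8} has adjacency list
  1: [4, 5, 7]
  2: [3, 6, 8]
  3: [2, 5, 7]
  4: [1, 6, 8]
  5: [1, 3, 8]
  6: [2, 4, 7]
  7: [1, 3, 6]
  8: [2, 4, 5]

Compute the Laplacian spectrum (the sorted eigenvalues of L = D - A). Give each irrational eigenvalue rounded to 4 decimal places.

[0, 2, 2, 2, 4, 4, 4, 6]

Reading degrees in the order [1, 2, 3, 4, 5, 6, 7, 8] gives [3, 3, 3, 3, 3, 3, 3, 3]; set D = diag(3, 3, 3, 3, 3, 3, 3, 3) and form L = D - A. Since every row of L sums to 0, the all-ones vector is in the kernel and 0 is an eigenvalue. The single zero eigenvalue shows the graph is connected.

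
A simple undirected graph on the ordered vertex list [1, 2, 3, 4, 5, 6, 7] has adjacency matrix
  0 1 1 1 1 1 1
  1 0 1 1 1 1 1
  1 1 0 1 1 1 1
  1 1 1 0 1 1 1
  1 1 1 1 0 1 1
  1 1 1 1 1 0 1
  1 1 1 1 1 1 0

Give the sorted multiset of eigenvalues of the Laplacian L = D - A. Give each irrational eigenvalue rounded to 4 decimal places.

[0, 7, 7, 7, 7, 7, 7]

Each diagonal entry of L is the vertex degree and each off-diagonal entry is -1 where an edge is present, 0 otherwise; in the order [1, 2, 3, 4, 5, 6, 7] the diagonal is [6, 6, 6, 6, 6, 6, 6]. Diagonalising L (or applying a numerical eigensolver to the 7x7 matrix) gives the spectrum above. By the matrix-tree theorem the graph has (1/7) * product of the nonzero eigenvalues = 16807 spanning trees.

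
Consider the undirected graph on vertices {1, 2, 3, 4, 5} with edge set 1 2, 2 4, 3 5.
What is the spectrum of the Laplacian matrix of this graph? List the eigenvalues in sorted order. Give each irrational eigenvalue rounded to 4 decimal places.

With the vertex order [1, 2, 3, 4, 5], the degrees are [1, 2, 1, 1, 1], giving D = diag(1, 2, 1, 1, 1) and L = D - A. Diagonalising L (or applying a numerical eigensolver to the 5x5 matrix) gives the spectrum above. The 2 zero eigenvalues correspond to the 2 connected components.

[0, 0, 1, 2, 3]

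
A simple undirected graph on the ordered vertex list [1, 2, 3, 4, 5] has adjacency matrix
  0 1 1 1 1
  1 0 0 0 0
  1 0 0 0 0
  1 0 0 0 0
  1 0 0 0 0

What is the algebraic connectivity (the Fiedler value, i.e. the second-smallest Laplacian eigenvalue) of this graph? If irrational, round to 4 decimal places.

With the vertex order [1, 2, 3, 4, 5], the degrees are [4, 1, 1, 1, 1], giving D = diag(4, 1, 1, 1, 1) and L = D - A. Computing the eigenvalues of L and sorting gives [0, 1, 1, 1, 5]. The Fiedler value lambda_2 = 1 is strictly positive, so the graph is connected. By the matrix-tree theorem the graph has (1/5) * product of the nonzero eigenvalues = 1 spanning tree.

1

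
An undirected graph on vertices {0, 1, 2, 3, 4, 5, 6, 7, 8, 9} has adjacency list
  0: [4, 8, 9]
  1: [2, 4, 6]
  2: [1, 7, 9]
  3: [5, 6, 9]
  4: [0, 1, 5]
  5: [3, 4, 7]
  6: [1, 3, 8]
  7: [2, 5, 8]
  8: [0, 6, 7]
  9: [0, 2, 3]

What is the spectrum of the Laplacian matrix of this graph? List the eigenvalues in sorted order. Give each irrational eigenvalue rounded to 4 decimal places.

[0, 2, 2, 2, 2, 2, 5, 5, 5, 5]

Each diagonal entry of L is the vertex degree and each off-diagonal entry is -1 where an edge is present, 0 otherwise; in the order [0, 1, 2, 3, 4, 5, 6, 7, 8, 9] the diagonal is [3, 3, 3, 3, 3, 3, 3, 3, 3, 3]. Since every row of L sums to 0, the all-ones vector is in the kernel and 0 is an eigenvalue. The single zero eigenvalue shows the graph is connected.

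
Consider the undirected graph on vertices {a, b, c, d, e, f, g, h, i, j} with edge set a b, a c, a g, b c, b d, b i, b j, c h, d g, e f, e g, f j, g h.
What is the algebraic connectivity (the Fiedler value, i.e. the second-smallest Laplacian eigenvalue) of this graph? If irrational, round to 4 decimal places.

Reading degrees in the order [a, b, c, d, e, f, g, h, i, j] gives [3, 5, 3, 2, 2, 2, 4, 2, 1, 2]; set D = diag(3, 5, 3, 2, 2, 2, 4, 2, 1, 2) and form L = D - A. The sorted Laplacian eigenvalues are [0, 0.6892, 0.8608, 1.6455, 1.7073, 2.4025, 3.2664, 3.7347, 5.3989, 6.2948]; the algebraic connectivity is the second entry, 0.6892. By the matrix-tree theorem the graph has (1/10) * product of the nonzero eigenvalues = 166 spanning trees. The eigenvalues sum to 26, which equals trace(L) = 2|E|.

0.6892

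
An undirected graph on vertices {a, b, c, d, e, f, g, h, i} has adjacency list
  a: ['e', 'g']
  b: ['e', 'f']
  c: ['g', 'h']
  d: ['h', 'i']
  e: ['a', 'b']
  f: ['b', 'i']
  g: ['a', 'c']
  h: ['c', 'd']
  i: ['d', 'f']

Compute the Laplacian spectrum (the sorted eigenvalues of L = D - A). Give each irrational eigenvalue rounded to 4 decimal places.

Reading degrees in the order [a, b, c, d, e, f, g, h, i] gives [2, 2, 2, 2, 2, 2, 2, 2, 2]; set D = diag(2, 2, 2, 2, 2, 2, 2, 2, 2) and form L = D - A. The multiplicity of 0 as a Laplacian eigenvalue equals the number of connected components. The single zero eigenvalue shows the graph is connected. The eigenvalues sum to 18, which equals trace(L) = 2|E|.

[0, 0.4679, 0.4679, 1.6527, 1.6527, 3, 3, 3.8794, 3.8794]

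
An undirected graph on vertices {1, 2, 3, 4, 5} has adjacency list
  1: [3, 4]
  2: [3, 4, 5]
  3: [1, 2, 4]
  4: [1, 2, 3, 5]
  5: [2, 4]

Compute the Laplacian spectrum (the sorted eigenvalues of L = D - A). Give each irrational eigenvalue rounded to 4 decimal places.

[0, 1.5858, 3, 4.4142, 5]

Each diagonal entry of L is the vertex degree and each off-diagonal entry is -1 where an edge is present, 0 otherwise; in the order [1, 2, 3, 4, 5] the diagonal is [2, 3, 3, 4, 2]. The multiplicity of 0 as a Laplacian eigenvalue equals the number of connected components. The single zero eigenvalue shows the graph is connected.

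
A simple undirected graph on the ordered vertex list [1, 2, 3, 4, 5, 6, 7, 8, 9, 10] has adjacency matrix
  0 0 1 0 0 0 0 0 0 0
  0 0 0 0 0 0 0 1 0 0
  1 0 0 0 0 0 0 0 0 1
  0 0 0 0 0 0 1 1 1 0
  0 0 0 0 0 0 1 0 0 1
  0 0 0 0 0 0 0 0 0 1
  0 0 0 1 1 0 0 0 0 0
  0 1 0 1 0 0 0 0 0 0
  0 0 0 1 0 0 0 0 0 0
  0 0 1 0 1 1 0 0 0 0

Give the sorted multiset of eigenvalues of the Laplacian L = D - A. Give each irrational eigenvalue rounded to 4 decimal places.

[0, 0.1277, 0.5188, 0.6297, 1, 2, 2.3111, 2.7968, 4.1701, 4.4458]

With the vertex order [1, 2, 3, 4, 5, 6, 7, 8, 9, 10], the degrees are [1, 1, 2, 3, 2, 1, 2, 2, 1, 3], giving D = diag(1, 1, 2, 3, 2, 1, 2, 2, 1, 3) and L = D - A. Since every row of L sums to 0, the all-ones vector is in the kernel and 0 is an eigenvalue. The eigenvalues sum to 18, which equals trace(L) = 2|E|.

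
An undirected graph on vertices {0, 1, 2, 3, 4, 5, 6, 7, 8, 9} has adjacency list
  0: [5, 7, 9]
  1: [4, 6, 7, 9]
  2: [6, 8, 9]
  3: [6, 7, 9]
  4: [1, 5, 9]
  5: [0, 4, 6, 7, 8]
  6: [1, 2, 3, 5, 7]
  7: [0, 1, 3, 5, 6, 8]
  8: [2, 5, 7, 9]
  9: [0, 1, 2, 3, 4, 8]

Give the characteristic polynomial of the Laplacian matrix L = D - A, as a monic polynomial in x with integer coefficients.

x^10 - 42x^9 + 766x^8 - 7958x^7 + 51885x^6 - 220144x^5 + 607933x^4 - 1053974x^3 + 1041472x^2 - 447200x

Reading degrees in the order [0, 1, 2, 3, 4, 5, 6, 7, 8, 9] gives [3, 4, 3, 3, 3, 5, 5, 6, 4, 6]; set D = diag(3, 4, 3, 3, 3, 5, 5, 6, 4, 6) and form L = D - A. Computing det(xI - L) by cofactor expansion (or equivalently via sum-over-permutations) gives x^10 - 42x^9 + 766x^8 - 7958x^7 + 51885x^6 - 220144x^5 + 607933x^4 - 1053974x^3 + 1041472x^2 - 447200x. Since p(0) = det(-L) = 0, x divides p(x). The eigenvalues sum to 42, which equals trace(L) = 2|E|.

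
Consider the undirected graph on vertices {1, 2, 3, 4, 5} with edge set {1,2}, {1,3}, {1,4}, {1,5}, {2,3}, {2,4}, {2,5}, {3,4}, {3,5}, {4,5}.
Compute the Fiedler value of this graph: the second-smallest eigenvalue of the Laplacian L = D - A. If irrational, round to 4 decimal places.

5

With the vertex order [1, 2, 3, 4, 5], the degrees are [4, 4, 4, 4, 4], giving D = diag(4, 4, 4, 4, 4) and L = D - A. Computing the eigenvalues of L and sorting gives [0, 5, 5, 5, 5]. The Fiedler value lambda_2 = 5 is strictly positive, so the graph is connected.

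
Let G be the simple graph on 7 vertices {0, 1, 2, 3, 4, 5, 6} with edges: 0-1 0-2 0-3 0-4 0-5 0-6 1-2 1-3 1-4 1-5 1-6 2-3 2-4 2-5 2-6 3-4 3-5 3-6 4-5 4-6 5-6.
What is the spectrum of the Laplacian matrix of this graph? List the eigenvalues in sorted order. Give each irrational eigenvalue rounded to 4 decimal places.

With the vertex order [0, 1, 2, 3, 4, 5, 6], the degrees are [6, 6, 6, 6, 6, 6, 6], giving D = diag(6, 6, 6, 6, 6, 6, 6) and L = D - A. The multiplicity of 0 as a Laplacian eigenvalue equals the number of connected components. The single zero eigenvalue shows the graph is connected. The eigenvalues sum to 42, which equals trace(L) = 2|E|. The largest eigenvalue, 7, is at most the vertex count 7.

[0, 7, 7, 7, 7, 7, 7]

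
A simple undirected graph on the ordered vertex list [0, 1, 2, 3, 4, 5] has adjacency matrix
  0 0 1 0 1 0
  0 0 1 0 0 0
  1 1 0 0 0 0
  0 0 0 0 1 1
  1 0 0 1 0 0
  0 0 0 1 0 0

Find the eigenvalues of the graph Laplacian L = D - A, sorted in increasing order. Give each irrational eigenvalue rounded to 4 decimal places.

Reading degrees in the order [0, 1, 2, 3, 4, 5] gives [2, 1, 2, 2, 2, 1]; set D = diag(2, 1, 2, 2, 2, 1) and form L = D - A. The multiplicity of 0 as a Laplacian eigenvalue equals the number of connected components.

[0, 0.2679, 1, 2, 3, 3.7321]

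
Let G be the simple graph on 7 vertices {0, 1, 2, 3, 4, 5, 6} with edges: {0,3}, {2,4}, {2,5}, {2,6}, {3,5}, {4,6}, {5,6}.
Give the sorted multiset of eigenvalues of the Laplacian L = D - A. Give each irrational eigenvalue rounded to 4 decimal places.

Each diagonal entry of L is the vertex degree and each off-diagonal entry is -1 where an edge is present, 0 otherwise; in the order [0, 1, 2, 3, 4, 5, 6] the diagonal is [1, 0, 3, 2, 2, 3, 3]. L is symmetric positive semidefinite, so every eigenvalue is real and nonnegative. The 2 zero eigenvalues correspond to the 2 connected components.

[0, 0, 0.4384, 2, 3, 4, 4.5616]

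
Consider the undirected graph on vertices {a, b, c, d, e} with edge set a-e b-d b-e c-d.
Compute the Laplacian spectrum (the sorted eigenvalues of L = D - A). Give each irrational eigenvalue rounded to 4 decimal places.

[0, 0.3820, 1.3820, 2.6180, 3.6180]

Each diagonal entry of L is the vertex degree and each off-diagonal entry is -1 where an edge is present, 0 otherwise; in the order [a, b, c, d, e] the diagonal is [1, 2, 1, 2, 2]. L is symmetric positive semidefinite, so every eigenvalue is real and nonnegative. The single zero eigenvalue shows the graph is connected.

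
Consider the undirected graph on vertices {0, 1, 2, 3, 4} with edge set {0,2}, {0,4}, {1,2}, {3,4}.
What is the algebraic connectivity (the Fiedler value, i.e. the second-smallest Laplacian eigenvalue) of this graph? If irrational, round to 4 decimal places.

0.3820

With the vertex order [0, 1, 2, 3, 4], the degrees are [2, 1, 2, 1, 2], giving D = diag(2, 1, 2, 1, 2) and L = D - A. The smallest Laplacian eigenvalue is always 0. The next one, lambda_2 = 0.3820, measures how hard the graph is to disconnect: larger values mean better connectivity. By the matrix-tree theorem the graph has (1/5) * product of the nonzero eigenvalues = 1 spanning tree.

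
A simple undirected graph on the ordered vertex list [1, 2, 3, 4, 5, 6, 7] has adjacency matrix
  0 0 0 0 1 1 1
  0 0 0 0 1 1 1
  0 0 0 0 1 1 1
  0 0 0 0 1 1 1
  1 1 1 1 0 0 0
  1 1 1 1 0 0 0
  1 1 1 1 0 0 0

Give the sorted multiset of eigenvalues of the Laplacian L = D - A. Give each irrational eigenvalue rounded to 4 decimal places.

[0, 3, 3, 3, 4, 4, 7]

Each diagonal entry of L is the vertex degree and each off-diagonal entry is -1 where an edge is present, 0 otherwise; in the order [1, 2, 3, 4, 5, 6, 7] the diagonal is [3, 3, 3, 3, 4, 4, 4]. The multiplicity of 0 as a Laplacian eigenvalue equals the number of connected components. The single zero eigenvalue shows the graph is connected. The largest eigenvalue, 7, is at most the vertex count 7.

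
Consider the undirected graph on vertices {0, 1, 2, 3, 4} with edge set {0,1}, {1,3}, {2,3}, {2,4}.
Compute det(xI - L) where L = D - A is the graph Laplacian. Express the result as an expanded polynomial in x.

Each diagonal entry of L is the vertex degree and each off-diagonal entry is -1 where an edge is present, 0 otherwise; in the order [0, 1, 2, 3, 4] the diagonal is [1, 2, 2, 2, 1]. Computing det(xI - L) by cofactor expansion (or equivalently via sum-over-permutations) gives x^5 - 8x^4 + 21x^3 - 20x^2 + 5x. The coefficient of x^4 equals -trace(L) = -8, matching the sum of degrees. The largest eigenvalue, 3.6180, is at most the vertex count 5.

x^5 - 8x^4 + 21x^3 - 20x^2 + 5x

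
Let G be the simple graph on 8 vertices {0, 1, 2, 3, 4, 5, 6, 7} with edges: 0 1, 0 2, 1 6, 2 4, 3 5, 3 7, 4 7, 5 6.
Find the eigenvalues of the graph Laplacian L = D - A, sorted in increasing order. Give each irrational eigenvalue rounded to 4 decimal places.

Reading degrees in the order [0, 1, 2, 3, 4, 5, 6, 7] gives [2, 2, 2, 2, 2, 2, 2, 2]; set D = diag(2, 2, 2, 2, 2, 2, 2, 2) and form L = D - A. L is symmetric positive semidefinite, so every eigenvalue is real and nonnegative. The single zero eigenvalue shows the graph is connected. There is one zero in the spectrum, matching the 1 component.

[0, 0.5858, 0.5858, 2, 2, 3.4142, 3.4142, 4]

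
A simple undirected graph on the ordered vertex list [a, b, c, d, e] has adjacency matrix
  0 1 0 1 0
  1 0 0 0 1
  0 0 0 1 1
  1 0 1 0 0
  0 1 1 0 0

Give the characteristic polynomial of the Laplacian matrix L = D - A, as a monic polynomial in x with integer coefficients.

x^5 - 10x^4 + 35x^3 - 50x^2 + 25x

With the vertex order [a, b, c, d, e], the degrees are [2, 2, 2, 2, 2], giving D = diag(2, 2, 2, 2, 2) and L = D - A. Computing det(xI - L) by cofactor expansion (or equivalently via sum-over-permutations) gives x^5 - 10x^4 + 35x^3 - 50x^2 + 25x. The constant term is 0 because L is singular (the all-ones vector lies in its kernel). There is one zero in the spectrum, matching the 1 component.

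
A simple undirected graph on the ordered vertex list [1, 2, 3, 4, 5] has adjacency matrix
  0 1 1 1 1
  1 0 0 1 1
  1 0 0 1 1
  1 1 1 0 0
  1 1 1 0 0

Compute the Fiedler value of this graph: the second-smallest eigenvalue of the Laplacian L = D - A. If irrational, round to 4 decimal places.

With the vertex order [1, 2, 3, 4, 5], the degrees are [4, 3, 3, 3, 3], giving D = diag(4, 3, 3, 3, 3) and L = D - A. The sorted Laplacian eigenvalues are [0, 3, 3, 5, 5]; the algebraic connectivity is the second entry, 3.

3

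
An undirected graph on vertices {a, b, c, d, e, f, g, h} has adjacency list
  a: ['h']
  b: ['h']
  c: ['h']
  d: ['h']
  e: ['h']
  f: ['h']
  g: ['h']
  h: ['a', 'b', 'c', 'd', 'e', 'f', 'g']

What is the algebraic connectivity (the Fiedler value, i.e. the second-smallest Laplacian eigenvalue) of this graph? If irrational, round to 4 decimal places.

1

With the vertex order [a, b, c, d, e, f, g, h], the degrees are [1, 1, 1, 1, 1, 1, 1, 7], giving D = diag(1, 1, 1, 1, 1, 1, 1, 7) and L = D - A. The sorted Laplacian eigenvalues are [0, 1, 1, 1, 1, 1, 1, 8]; the algebraic connectivity is the second entry, 1. There is one zero in the spectrum, matching the 1 component. By the matrix-tree theorem the graph has (1/8) * product of the nonzero eigenvalues = 1 spanning tree.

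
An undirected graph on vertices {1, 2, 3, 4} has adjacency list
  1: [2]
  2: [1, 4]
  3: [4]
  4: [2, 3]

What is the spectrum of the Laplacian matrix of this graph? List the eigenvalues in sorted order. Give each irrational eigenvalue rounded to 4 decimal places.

Reading degrees in the order [1, 2, 3, 4] gives [1, 2, 1, 2]; set D = diag(1, 2, 1, 2) and form L = D - A. Diagonalising L (or applying a numerical eigensolver to the 4x4 matrix) gives the spectrum above. The single zero eigenvalue shows the graph is connected. There is one zero in the spectrum, matching the 1 component.

[0, 0.5858, 2, 3.4142]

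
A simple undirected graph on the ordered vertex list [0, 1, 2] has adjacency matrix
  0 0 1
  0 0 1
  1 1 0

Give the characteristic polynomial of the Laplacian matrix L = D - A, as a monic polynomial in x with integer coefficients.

x^3 - 4x^2 + 3x

Reading degrees in the order [0, 1, 2] gives [1, 1, 2]; set D = diag(1, 1, 2) and form L = D - A. L has integer entries, so p(x) = det(xI - L) has integer coefficients. Expanding the determinant yields x^3 - 4x^2 + 3x. The constant term is 0 because L is singular (the all-ones vector lies in its kernel). The eigenvalues sum to 4, which equals trace(L) = 2|E|.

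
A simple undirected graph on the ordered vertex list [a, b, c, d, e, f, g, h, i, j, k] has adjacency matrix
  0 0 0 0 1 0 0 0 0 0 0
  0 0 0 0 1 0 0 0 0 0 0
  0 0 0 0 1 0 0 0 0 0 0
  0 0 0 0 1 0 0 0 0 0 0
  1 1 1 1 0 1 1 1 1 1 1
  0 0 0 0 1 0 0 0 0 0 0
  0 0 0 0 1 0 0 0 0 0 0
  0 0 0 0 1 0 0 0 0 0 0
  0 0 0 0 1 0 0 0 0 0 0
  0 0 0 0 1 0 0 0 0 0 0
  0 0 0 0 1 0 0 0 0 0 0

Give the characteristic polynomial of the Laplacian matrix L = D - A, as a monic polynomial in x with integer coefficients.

Reading degrees in the order [a, b, c, d, e, f, g, h, i, j, k] gives [1, 1, 1, 1, 10, 1, 1, 1, 1, 1, 1]; set D = diag(1, 1, 1, 1, 10, 1, 1, 1, 1, 1, 1) and form L = D - A. Computing det(xI - L) by cofactor expansion (or equivalently via sum-over-permutations) gives x^11 - 20x^10 + 135x^9 - 480x^8 + 1050x^7 - 1512x^6 + 1470x^5 - 960x^4 + 405x^3 - 100x^2 + 11x. The coefficient of x^10 equals -trace(L) = -20, matching the sum of degrees.

x^11 - 20x^10 + 135x^9 - 480x^8 + 1050x^7 - 1512x^6 + 1470x^5 - 960x^4 + 405x^3 - 100x^2 + 11x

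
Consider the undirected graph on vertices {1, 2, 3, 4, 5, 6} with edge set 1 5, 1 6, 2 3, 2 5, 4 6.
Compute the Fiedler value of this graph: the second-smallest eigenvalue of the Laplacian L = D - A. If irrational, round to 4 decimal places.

With the vertex order [1, 2, 3, 4, 5, 6], the degrees are [2, 2, 1, 1, 2, 2], giving D = diag(2, 2, 1, 1, 2, 2) and L = D - A. The sorted Laplacian eigenvalues are [0, 0.2679, 1, 2, 3, 3.7321]; the algebraic connectivity is the second entry, 0.2679. By the matrix-tree theorem the graph has (1/6) * product of the nonzero eigenvalues = 1 spanning tree.

0.2679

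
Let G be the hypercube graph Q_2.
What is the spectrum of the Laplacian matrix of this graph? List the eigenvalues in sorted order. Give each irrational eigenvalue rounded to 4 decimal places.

[0, 2, 2, 4]

The graph has 4 vertices and degree multiset [2, 2, 2, 2]; D is the diagonal matrix of degrees and L = D - A. L is symmetric positive semidefinite, so every eigenvalue is real and nonnegative. By the matrix-tree theorem the graph has (1/4) * product of the nonzero eigenvalues = 4 spanning trees. There is one zero in the spectrum, matching the 1 component.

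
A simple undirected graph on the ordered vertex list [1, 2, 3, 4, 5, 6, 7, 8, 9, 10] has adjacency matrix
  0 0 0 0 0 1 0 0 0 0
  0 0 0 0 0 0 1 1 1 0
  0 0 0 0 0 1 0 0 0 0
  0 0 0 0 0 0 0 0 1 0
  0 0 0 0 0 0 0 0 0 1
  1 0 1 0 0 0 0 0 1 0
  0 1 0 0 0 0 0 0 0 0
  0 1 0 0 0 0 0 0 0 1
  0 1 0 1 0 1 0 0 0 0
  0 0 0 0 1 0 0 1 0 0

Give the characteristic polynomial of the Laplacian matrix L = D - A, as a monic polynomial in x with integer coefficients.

Each diagonal entry of L is the vertex degree and each off-diagonal entry is -1 where an edge is present, 0 otherwise; in the order [1, 2, 3, 4, 5, 6, 7, 8, 9, 10] the diagonal is [1, 3, 1, 1, 1, 3, 1, 2, 3, 2]. L has integer entries, so p(x) = det(xI - L) has integer coefficients. Expanding the determinant yields x^10 - 18x^9 + 133x^8 - 524x^7 + 1199x^6 - 1632x^5 + 1305x^4 - 582x^3 + 128x^2 - 10x. Since p(0) = det(-L) = 0, x divides p(x). The eigenvalues sum to 18, which equals trace(L) = 2|E|.

x^10 - 18x^9 + 133x^8 - 524x^7 + 1199x^6 - 1632x^5 + 1305x^4 - 582x^3 + 128x^2 - 10x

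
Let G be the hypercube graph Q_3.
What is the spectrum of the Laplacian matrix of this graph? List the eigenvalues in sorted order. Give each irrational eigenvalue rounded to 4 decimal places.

The graph has 8 vertices and degree multiset [3, 3, 3, 3, 3, 3, 3, 3]; D is the diagonal matrix of degrees and L = D - A. The multiplicity of 0 as a Laplacian eigenvalue equals the number of connected components. The single zero eigenvalue shows the graph is connected. There is one zero in the spectrum, matching the 1 component.

[0, 2, 2, 2, 4, 4, 4, 6]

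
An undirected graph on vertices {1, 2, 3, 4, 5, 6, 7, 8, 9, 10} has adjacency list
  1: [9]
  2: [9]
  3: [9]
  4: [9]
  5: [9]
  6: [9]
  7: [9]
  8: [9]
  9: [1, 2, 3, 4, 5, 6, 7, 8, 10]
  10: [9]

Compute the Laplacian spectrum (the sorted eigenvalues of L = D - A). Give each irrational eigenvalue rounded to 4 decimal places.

Reading degrees in the order [1, 2, 3, 4, 5, 6, 7, 8, 9, 10] gives [1, 1, 1, 1, 1, 1, 1, 1, 9, 1]; set D = diag(1, 1, 1, 1, 1, 1, 1, 1, 9, 1) and form L = D - A. The multiplicity of 0 as a Laplacian eigenvalue equals the number of connected components. The single zero eigenvalue shows the graph is connected. There is one zero in the spectrum, matching the 1 component.

[0, 1, 1, 1, 1, 1, 1, 1, 1, 10]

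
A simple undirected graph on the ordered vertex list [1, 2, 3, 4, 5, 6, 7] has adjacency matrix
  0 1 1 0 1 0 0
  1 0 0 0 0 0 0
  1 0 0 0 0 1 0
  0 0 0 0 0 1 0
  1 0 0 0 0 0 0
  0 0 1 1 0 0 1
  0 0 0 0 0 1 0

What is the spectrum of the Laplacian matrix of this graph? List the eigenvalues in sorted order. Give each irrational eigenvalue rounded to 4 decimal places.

[0, 0.2679, 1, 1, 1.5858, 3.7321, 4.4142]

Reading degrees in the order [1, 2, 3, 4, 5, 6, 7] gives [3, 1, 2, 1, 1, 3, 1]; set D = diag(3, 1, 2, 1, 1, 3, 1) and form L = D - A. Diagonalising L (or applying a numerical eigensolver to the 7x7 matrix) gives the spectrum above. The eigenvalues sum to 12, which equals trace(L) = 2|E|.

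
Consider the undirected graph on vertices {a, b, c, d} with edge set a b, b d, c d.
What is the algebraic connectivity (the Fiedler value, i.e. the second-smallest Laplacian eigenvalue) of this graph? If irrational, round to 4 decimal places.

With the vertex order [a, b, c, d], the degrees are [1, 2, 1, 2], giving D = diag(1, 2, 1, 2) and L = D - A. Computing the eigenvalues of L and sorting gives [0, 0.5858, 2, 3.4142]. The Fiedler value lambda_2 = 0.5858 is strictly positive, so the graph is connected. By the matrix-tree theorem the graph has (1/4) * product of the nonzero eigenvalues = 1 spanning tree. The largest eigenvalue, 3.4142, is at most the vertex count 4.

0.5858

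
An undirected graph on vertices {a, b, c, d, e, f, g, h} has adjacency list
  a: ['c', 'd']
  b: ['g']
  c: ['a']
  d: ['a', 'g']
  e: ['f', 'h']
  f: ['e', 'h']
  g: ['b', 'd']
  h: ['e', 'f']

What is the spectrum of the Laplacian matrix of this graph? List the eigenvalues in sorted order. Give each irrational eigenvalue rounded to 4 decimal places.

Reading degrees in the order [a, b, c, d, e, f, g, h] gives [2, 1, 1, 2, 2, 2, 2, 2]; set D = diag(2, 1, 1, 2, 2, 2, 2, 2) and form L = D - A. Diagonalising L (or applying a numerical eigensolver to the 8x8 matrix) gives the spectrum above. The 2 zero eigenvalues correspond to the 2 connected components. There are 2 zeros in the spectrum, matching the 2 components.

[0, 0, 0.3820, 1.3820, 2.6180, 3, 3, 3.6180]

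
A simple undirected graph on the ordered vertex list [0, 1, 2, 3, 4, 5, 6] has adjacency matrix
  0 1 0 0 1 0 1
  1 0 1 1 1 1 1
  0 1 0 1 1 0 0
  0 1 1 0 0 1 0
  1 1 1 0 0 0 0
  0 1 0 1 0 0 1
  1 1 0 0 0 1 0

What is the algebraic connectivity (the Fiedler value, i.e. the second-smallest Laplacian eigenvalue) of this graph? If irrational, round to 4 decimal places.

Reading degrees in the order [0, 1, 2, 3, 4, 5, 6] gives [3, 6, 3, 3, 3, 3, 3]; set D = diag(3, 6, 3, 3, 3, 3, 3) and form L = D - A. The sorted Laplacian eigenvalues are [0, 2, 2, 4, 4, 5, 7]; the algebraic connectivity is the second entry, 2.

2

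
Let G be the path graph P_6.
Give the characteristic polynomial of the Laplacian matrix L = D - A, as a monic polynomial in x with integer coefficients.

The graph has 6 vertices and degree multiset [2, 2, 2, 2, 1, 1]; D is the diagonal matrix of degrees and L = D - A. Computing det(xI - L) by cofactor expansion (or equivalently via sum-over-permutations) gives x^6 - 10x^5 + 36x^4 - 56x^3 + 35x^2 - 6x. Since p(0) = det(-L) = 0, x divides p(x). The eigenvalues sum to 10, which equals trace(L) = 2|E|.

x^6 - 10x^5 + 36x^4 - 56x^3 + 35x^2 - 6x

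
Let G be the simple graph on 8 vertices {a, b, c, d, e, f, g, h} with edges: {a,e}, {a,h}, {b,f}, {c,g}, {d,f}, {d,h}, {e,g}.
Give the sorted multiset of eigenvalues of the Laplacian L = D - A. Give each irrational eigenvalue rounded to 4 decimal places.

Reading degrees in the order [a, b, c, d, e, f, g, h] gives [2, 1, 1, 2, 2, 2, 2, 2]; set D = diag(2, 1, 1, 2, 2, 2, 2, 2) and form L = D - A. L is symmetric positive semidefinite, so every eigenvalue is real and nonnegative. The eigenvalues sum to 14, which equals trace(L) = 2|E|. The largest eigenvalue, 3.8478, is at most the vertex count 8.

[0, 0.1522, 0.5858, 1.2346, 2, 2.7654, 3.4142, 3.8478]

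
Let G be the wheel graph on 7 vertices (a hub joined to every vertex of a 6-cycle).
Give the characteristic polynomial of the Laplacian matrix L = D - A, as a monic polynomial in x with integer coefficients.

The graph has 7 vertices and degree multiset [6, 3, 3, 3, 3, 3, 3]; D is the diagonal matrix of degrees and L = D - A. The eigenvalues of L are [0, 2, 2, 4, 4, 5, 7]; the characteristic polynomial is the product of (x - lambda_i), which multiplies out to x^7 - 24x^6 + 231x^5 - 1140x^4 + 3036x^3 - 4128x^2 + 2240x. The coefficient of x^6 equals -trace(L) = -24, matching the sum of degrees.

x^7 - 24x^6 + 231x^5 - 1140x^4 + 3036x^3 - 4128x^2 + 2240x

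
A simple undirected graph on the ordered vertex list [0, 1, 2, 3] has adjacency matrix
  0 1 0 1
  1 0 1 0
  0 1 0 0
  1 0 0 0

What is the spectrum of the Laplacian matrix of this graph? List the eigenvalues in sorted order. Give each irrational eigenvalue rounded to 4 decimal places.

[0, 0.5858, 2, 3.4142]

Reading degrees in the order [0, 1, 2, 3] gives [2, 2, 1, 1]; set D = diag(2, 2, 1, 1) and form L = D - A. The multiplicity of 0 as a Laplacian eigenvalue equals the number of connected components. The largest eigenvalue, 3.4142, is at most the vertex count 4.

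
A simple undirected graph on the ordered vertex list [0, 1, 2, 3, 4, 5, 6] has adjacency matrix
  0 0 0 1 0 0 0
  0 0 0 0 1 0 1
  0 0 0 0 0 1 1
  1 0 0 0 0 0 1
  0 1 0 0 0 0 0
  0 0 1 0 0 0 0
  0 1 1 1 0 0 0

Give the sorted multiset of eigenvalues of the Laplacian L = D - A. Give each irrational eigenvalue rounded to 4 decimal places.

[0, 0.3820, 0.3820, 1.5858, 2.6180, 2.6180, 4.4142]

With the vertex order [0, 1, 2, 3, 4, 5, 6], the degrees are [1, 2, 2, 2, 1, 1, 3], giving D = diag(1, 2, 2, 2, 1, 1, 3) and L = D - A. The multiplicity of 0 as a Laplacian eigenvalue equals the number of connected components. The single zero eigenvalue shows the graph is connected. The largest eigenvalue, 4.4142, is at most the vertex count 7.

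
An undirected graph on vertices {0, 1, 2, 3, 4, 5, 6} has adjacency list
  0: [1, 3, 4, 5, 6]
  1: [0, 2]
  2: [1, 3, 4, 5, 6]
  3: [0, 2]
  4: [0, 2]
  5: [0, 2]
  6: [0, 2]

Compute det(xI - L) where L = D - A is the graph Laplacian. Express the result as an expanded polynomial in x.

Each diagonal entry of L is the vertex degree and each off-diagonal entry is -1 where an edge is present, 0 otherwise; in the order [0, 1, 2, 3, 4, 5, 6] the diagonal is [5, 2, 5, 2, 2, 2, 2]. The eigenvalues of L are [0, 2, 2, 2, 2, 5, 7]; the characteristic polynomial is the product of (x - lambda_i), which multiplies out to x^7 - 20x^6 + 155x^5 - 600x^4 + 1240x^3 - 1312x^2 + 560x. Since p(0) = det(-L) = 0, x divides p(x). The largest eigenvalue, 7, is at most the vertex count 7.

x^7 - 20x^6 + 155x^5 - 600x^4 + 1240x^3 - 1312x^2 + 560x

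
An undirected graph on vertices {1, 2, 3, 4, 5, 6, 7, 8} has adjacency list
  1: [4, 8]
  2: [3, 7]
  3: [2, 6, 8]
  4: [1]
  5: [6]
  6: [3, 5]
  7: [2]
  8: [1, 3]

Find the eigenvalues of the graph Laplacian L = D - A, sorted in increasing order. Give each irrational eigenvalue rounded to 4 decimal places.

[0, 0.2434, 0.3820, 1.1798, 2, 2.6180, 3.1386, 4.4383]

Each diagonal entry of L is the vertex degree and each off-diagonal entry is -1 where an edge is present, 0 otherwise; in the order [1, 2, 3, 4, 5, 6, 7, 8] the diagonal is [2, 2, 3, 1, 1, 2, 1, 2]. Since every row of L sums to 0, the all-ones vector is in the kernel and 0 is an eigenvalue. The single zero eigenvalue shows the graph is connected.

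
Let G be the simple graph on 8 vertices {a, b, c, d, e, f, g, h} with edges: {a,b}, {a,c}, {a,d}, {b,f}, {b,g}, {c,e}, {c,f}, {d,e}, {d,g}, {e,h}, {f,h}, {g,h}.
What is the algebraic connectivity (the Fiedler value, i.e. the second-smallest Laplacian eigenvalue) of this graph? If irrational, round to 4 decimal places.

With the vertex order [a, b, c, d, e, f, g, h], the degrees are [3, 3, 3, 3, 3, 3, 3, 3], giving D = diag(3, 3, 3, 3, 3, 3, 3, 3) and L = D - A. Computing the eigenvalues of L and sorting gives [0, 2, 2, 2, 4, 4, 4, 6]. The Fiedler value lambda_2 = 2 is strictly positive, so the graph is connected. The largest eigenvalue, 6, is at most the vertex count 8. The eigenvalues sum to 24, which equals trace(L) = 2|E|.

2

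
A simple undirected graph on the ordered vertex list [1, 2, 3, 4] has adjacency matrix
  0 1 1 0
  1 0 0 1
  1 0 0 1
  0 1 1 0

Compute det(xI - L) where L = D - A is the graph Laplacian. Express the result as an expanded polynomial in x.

Reading degrees in the order [1, 2, 3, 4] gives [2, 2, 2, 2]; set D = diag(2, 2, 2, 2) and form L = D - A. Computing det(xI - L) by cofactor expansion (or equivalently via sum-over-permutations) gives x^4 - 8x^3 + 20x^2 - 16x. The coefficient of x^3 equals -trace(L) = -8, matching the sum of degrees. The eigenvalues sum to 8, which equals trace(L) = 2|E|. By the matrix-tree theorem the graph has (1/4) * product of the nonzero eigenvalues = 4 spanning trees.

x^4 - 8x^3 + 20x^2 - 16x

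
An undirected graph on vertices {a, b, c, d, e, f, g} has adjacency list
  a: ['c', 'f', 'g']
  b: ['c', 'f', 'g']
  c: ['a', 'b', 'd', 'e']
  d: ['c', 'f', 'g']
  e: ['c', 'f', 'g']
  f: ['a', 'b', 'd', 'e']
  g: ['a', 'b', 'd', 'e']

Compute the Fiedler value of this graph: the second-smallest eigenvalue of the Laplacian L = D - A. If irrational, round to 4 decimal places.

3

Each diagonal entry of L is the vertex degree and each off-diagonal entry is -1 where an edge is present, 0 otherwise; in the order [a, b, c, d, e, f, g] the diagonal is [3, 3, 4, 3, 3, 4, 4]. The smallest Laplacian eigenvalue is always 0. The next one, lambda_2 = 3, measures how hard the graph is to disconnect: larger values mean better connectivity. The largest eigenvalue, 7, is at most the vertex count 7.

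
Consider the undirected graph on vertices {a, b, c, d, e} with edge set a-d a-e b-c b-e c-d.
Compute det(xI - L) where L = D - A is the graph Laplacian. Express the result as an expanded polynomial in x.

x^5 - 10x^4 + 35x^3 - 50x^2 + 25x

Reading degrees in the order [a, b, c, d, e] gives [2, 2, 2, 2, 2]; set D = diag(2, 2, 2, 2, 2) and form L = D - A. L has integer entries, so p(x) = det(xI - L) has integer coefficients. Expanding the determinant yields x^5 - 10x^4 + 35x^3 - 50x^2 + 25x. Since p(0) = det(-L) = 0, x divides p(x).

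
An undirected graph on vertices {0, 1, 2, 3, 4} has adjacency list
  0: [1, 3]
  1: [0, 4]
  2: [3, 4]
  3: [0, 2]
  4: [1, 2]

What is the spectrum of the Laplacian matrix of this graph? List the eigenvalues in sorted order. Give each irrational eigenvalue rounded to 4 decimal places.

[0, 1.3820, 1.3820, 3.6180, 3.6180]

With the vertex order [0, 1, 2, 3, 4], the degrees are [2, 2, 2, 2, 2], giving D = diag(2, 2, 2, 2, 2) and L = D - A. Diagonalising L (or applying a numerical eigensolver to the 5x5 matrix) gives the spectrum above. The single zero eigenvalue shows the graph is connected. The eigenvalues sum to 10, which equals trace(L) = 2|E|.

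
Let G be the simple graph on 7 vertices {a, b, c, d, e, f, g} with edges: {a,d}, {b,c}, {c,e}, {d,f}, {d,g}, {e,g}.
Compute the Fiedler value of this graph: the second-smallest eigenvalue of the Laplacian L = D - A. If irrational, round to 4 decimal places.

0.2254

With the vertex order [a, b, c, d, e, f, g], the degrees are [1, 1, 2, 3, 2, 1, 2], giving D = diag(1, 1, 2, 3, 2, 1, 2) and L = D - A. The sorted Laplacian eigenvalues are [0, 0.2254, 1, 1, 2.1859, 3.3604, 4.2283]; the algebraic connectivity is the second entry, 0.2254. There is one zero in the spectrum, matching the 1 component.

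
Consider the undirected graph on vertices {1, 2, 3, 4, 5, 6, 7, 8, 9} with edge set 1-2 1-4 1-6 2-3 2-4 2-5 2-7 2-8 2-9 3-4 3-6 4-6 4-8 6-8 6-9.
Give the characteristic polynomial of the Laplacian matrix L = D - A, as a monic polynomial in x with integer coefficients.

x^9 - 30x^8 + 369x^7 - 2418x^6 + 9185x^5 - 20616x^4 + 26577x^3 - 17928x^2 + 4860x

With the vertex order [1, 2, 3, 4, 5, 6, 7, 8, 9], the degrees are [3, 7, 3, 5, 1, 5, 1, 3, 2], giving D = diag(3, 7, 3, 5, 1, 5, 1, 3, 2) and L = D - A. L has integer entries, so p(x) = det(xI - L) has integer coefficients. Expanding the determinant yields x^9 - 30x^8 + 369x^7 - 2418x^6 + 9185x^5 - 20616x^4 + 26577x^3 - 17928x^2 + 4860x. The constant term is 0 because L is singular (the all-ones vector lies in its kernel).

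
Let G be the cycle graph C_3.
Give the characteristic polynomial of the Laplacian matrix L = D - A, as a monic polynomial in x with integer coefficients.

The graph has 3 vertices and degree multiset [2, 2, 2]; D is the diagonal matrix of degrees and L = D - A. The eigenvalues of L are [0, 3, 3]; the characteristic polynomial is the product of (x - lambda_i), which multiplies out to x^3 - 6x^2 + 9x. Since p(0) = det(-L) = 0, x divides p(x). There is one zero in the spectrum, matching the 1 component.

x^3 - 6x^2 + 9x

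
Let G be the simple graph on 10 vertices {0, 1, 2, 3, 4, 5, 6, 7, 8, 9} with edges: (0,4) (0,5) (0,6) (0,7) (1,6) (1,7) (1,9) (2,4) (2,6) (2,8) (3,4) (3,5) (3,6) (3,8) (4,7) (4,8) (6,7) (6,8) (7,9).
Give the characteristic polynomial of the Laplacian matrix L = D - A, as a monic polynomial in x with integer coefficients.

x^10 - 38x^9 + 623x^8 - 5770x^7 + 33166x^6 - 122200x^5 + 287067x^4 - 411654x^3 + 323931x^2 - 105410x

Each diagonal entry of L is the vertex degree and each off-diagonal entry is -1 where an edge is present, 0 otherwise; in the order [0, 1, 2, 3, 4, 5, 6, 7, 8, 9] the diagonal is [4, 3, 3, 4, 5, 2, 6, 5, 4, 2]. L has integer entries, so p(x) = det(xI - L) has integer coefficients. Expanding the determinant yields x^10 - 38x^9 + 623x^8 - 5770x^7 + 33166x^6 - 122200x^5 + 287067x^4 - 411654x^3 + 323931x^2 - 105410x. Since p(0) = det(-L) = 0, x divides p(x). The largest eigenvalue, 7.8187, is at most the vertex count 10.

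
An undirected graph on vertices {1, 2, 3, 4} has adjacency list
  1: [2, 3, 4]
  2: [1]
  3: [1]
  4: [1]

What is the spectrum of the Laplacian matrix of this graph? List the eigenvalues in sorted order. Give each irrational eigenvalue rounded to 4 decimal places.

[0, 1, 1, 4]

Each diagonal entry of L is the vertex degree and each off-diagonal entry is -1 where an edge is present, 0 otherwise; in the order [1, 2, 3, 4] the diagonal is [3, 1, 1, 1]. L is symmetric positive semidefinite, so every eigenvalue is real and nonnegative. There is one zero in the spectrum, matching the 1 component.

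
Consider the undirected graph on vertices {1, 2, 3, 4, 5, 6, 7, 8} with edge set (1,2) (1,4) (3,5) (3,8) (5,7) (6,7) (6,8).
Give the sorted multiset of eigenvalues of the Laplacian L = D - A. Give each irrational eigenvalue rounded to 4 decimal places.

[0, 0, 1, 1.3820, 1.3820, 3, 3.6180, 3.6180]

Reading degrees in the order [1, 2, 3, 4, 5, 6, 7, 8] gives [2, 1, 2, 1, 2, 2, 2, 2]; set D = diag(2, 1, 2, 1, 2, 2, 2, 2) and form L = D - A. Since every row of L sums to 0, the all-ones vector is in the kernel and 0 is an eigenvalue. The 2 zero eigenvalues correspond to the 2 connected components. There are 2 zeros in the spectrum, matching the 2 components. The eigenvalues sum to 14, which equals trace(L) = 2|E|.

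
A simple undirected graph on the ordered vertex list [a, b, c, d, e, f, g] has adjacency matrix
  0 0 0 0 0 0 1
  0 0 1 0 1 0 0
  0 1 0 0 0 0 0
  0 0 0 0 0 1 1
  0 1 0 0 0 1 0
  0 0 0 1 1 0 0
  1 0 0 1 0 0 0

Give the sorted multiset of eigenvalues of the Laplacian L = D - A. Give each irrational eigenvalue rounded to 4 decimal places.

With the vertex order [a, b, c, d, e, f, g], the degrees are [1, 2, 1, 2, 2, 2, 2], giving D = diag(1, 2, 1, 2, 2, 2, 2) and L = D - A. L is symmetric positive semidefinite, so every eigenvalue is real and nonnegative. The largest eigenvalue, 3.8019, is at most the vertex count 7.

[0, 0.1981, 0.7530, 1.5550, 2.4450, 3.2470, 3.8019]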